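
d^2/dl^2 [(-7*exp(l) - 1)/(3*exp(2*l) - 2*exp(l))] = (-63*exp(3*l) - 78*exp(2*l) + 18*exp(l) - 4)*exp(-l)/(27*exp(3*l) - 54*exp(2*l) + 36*exp(l) - 8)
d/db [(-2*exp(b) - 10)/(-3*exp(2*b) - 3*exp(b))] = 2*(-exp(2*b) - 10*exp(b) - 5)*exp(-b)/(3*(exp(2*b) + 2*exp(b) + 1))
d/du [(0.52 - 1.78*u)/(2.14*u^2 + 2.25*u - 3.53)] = (3.8092*u^2 - 2.2256*u + 5.1134)/(4.5796*u^4 + 9.63*u^3 - 10.0459*u^2 - 15.885*u + 12.4609)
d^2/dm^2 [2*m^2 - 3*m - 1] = 4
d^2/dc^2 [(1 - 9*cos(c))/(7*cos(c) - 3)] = 20*(-7*sin(c)^2 + 3*cos(c) - 7)/(7*cos(c) - 3)^3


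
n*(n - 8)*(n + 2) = n^3 - 6*n^2 - 16*n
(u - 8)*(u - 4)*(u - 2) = u^3 - 14*u^2 + 56*u - 64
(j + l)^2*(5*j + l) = 5*j^3 + 11*j^2*l + 7*j*l^2 + l^3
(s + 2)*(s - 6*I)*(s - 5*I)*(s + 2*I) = s^4 + 2*s^3 - 9*I*s^3 - 8*s^2 - 18*I*s^2 - 16*s - 60*I*s - 120*I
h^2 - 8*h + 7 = (h - 7)*(h - 1)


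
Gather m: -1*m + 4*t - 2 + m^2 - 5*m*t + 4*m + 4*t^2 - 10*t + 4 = m^2 + m*(3 - 5*t) + 4*t^2 - 6*t + 2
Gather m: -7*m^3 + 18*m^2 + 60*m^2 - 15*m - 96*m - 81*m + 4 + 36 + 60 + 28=-7*m^3 + 78*m^2 - 192*m + 128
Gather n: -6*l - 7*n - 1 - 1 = -6*l - 7*n - 2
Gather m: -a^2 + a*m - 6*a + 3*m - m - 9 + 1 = -a^2 - 6*a + m*(a + 2) - 8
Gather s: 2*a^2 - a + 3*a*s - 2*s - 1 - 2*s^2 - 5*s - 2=2*a^2 - a - 2*s^2 + s*(3*a - 7) - 3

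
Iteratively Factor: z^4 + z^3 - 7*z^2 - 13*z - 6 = (z + 2)*(z^3 - z^2 - 5*z - 3) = (z + 1)*(z + 2)*(z^2 - 2*z - 3) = (z + 1)^2*(z + 2)*(z - 3)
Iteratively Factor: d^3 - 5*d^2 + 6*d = (d - 2)*(d^2 - 3*d) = d*(d - 2)*(d - 3)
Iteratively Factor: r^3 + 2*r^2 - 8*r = (r)*(r^2 + 2*r - 8) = r*(r - 2)*(r + 4)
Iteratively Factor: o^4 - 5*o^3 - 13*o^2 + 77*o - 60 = (o - 5)*(o^3 - 13*o + 12) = (o - 5)*(o + 4)*(o^2 - 4*o + 3) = (o - 5)*(o - 3)*(o + 4)*(o - 1)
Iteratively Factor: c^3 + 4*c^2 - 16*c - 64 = (c + 4)*(c^2 - 16) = (c - 4)*(c + 4)*(c + 4)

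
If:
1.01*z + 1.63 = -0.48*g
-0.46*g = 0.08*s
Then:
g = -2.10416666666667*z - 3.39583333333333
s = 12.0989583333333*z + 19.5260416666667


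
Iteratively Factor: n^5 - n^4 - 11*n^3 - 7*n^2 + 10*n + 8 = (n + 2)*(n^4 - 3*n^3 - 5*n^2 + 3*n + 4) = (n + 1)*(n + 2)*(n^3 - 4*n^2 - n + 4) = (n + 1)^2*(n + 2)*(n^2 - 5*n + 4) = (n - 1)*(n + 1)^2*(n + 2)*(n - 4)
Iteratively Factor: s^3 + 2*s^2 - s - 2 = (s + 2)*(s^2 - 1) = (s - 1)*(s + 2)*(s + 1)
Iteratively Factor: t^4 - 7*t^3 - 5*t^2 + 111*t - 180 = (t - 3)*(t^3 - 4*t^2 - 17*t + 60) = (t - 5)*(t - 3)*(t^2 + t - 12) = (t - 5)*(t - 3)*(t + 4)*(t - 3)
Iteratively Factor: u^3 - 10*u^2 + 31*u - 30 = (u - 5)*(u^2 - 5*u + 6) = (u - 5)*(u - 3)*(u - 2)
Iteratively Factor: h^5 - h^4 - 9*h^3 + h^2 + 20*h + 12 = (h - 3)*(h^4 + 2*h^3 - 3*h^2 - 8*h - 4) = (h - 3)*(h + 1)*(h^3 + h^2 - 4*h - 4) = (h - 3)*(h + 1)*(h + 2)*(h^2 - h - 2) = (h - 3)*(h - 2)*(h + 1)*(h + 2)*(h + 1)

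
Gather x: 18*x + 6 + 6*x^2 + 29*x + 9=6*x^2 + 47*x + 15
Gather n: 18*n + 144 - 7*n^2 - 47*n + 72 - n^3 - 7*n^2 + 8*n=-n^3 - 14*n^2 - 21*n + 216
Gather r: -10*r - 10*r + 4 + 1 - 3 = 2 - 20*r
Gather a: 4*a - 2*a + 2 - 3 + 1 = 2*a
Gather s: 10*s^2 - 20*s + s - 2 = 10*s^2 - 19*s - 2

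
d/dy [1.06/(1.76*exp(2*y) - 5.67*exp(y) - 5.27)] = (6.0102 - 3.7312*exp(y))*exp(y)/(-1.76*exp(2*y) + 5.67*exp(y) + 5.27)^2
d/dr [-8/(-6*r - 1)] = -48/(6*r + 1)^2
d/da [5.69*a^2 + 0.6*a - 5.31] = 11.38*a + 0.6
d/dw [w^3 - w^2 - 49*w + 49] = 3*w^2 - 2*w - 49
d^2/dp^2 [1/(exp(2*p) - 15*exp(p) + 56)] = ((15 - 4*exp(p))*(exp(2*p) - 15*exp(p) + 56) + 2*(2*exp(p) - 15)^2*exp(p))*exp(p)/(exp(2*p) - 15*exp(p) + 56)^3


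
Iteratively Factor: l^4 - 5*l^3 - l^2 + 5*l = (l - 5)*(l^3 - l) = (l - 5)*(l - 1)*(l^2 + l) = l*(l - 5)*(l - 1)*(l + 1)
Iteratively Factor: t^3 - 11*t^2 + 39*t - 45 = (t - 5)*(t^2 - 6*t + 9) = (t - 5)*(t - 3)*(t - 3)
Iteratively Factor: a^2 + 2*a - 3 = (a + 3)*(a - 1)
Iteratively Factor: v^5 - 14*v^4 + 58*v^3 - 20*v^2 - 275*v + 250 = (v - 5)*(v^4 - 9*v^3 + 13*v^2 + 45*v - 50) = (v - 5)^2*(v^3 - 4*v^2 - 7*v + 10) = (v - 5)^3*(v^2 + v - 2) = (v - 5)^3*(v + 2)*(v - 1)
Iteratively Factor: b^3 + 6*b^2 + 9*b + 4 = (b + 1)*(b^2 + 5*b + 4) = (b + 1)*(b + 4)*(b + 1)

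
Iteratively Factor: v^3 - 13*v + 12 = (v + 4)*(v^2 - 4*v + 3) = (v - 1)*(v + 4)*(v - 3)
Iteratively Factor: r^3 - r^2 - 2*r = (r - 2)*(r^2 + r) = r*(r - 2)*(r + 1)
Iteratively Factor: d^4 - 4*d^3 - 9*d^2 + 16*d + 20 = (d + 2)*(d^3 - 6*d^2 + 3*d + 10) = (d - 2)*(d + 2)*(d^2 - 4*d - 5) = (d - 5)*(d - 2)*(d + 2)*(d + 1)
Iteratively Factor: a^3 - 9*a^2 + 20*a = (a)*(a^2 - 9*a + 20) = a*(a - 5)*(a - 4)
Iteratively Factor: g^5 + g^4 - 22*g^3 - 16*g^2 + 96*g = (g + 4)*(g^4 - 3*g^3 - 10*g^2 + 24*g) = (g - 4)*(g + 4)*(g^3 + g^2 - 6*g) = (g - 4)*(g + 3)*(g + 4)*(g^2 - 2*g) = (g - 4)*(g - 2)*(g + 3)*(g + 4)*(g)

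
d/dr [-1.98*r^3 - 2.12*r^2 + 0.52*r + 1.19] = -5.94*r^2 - 4.24*r + 0.52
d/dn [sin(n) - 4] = cos(n)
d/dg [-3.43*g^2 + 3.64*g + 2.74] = 3.64 - 6.86*g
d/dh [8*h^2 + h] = 16*h + 1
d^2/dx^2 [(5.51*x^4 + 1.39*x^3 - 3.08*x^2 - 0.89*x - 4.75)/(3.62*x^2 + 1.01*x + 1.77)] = (144.410488*x^6 + 120.873972*x^5 + 245.55315*x^4 + 141.823298*x^3 - 33.0098819999998*x^2 - 43.857798*x + 35.062792)/(47.437928*x^6 + 39.706332*x^5 + 80.66265*x^4 + 39.859145*x^3 + 39.440025*x^2 + 9.492687*x + 5.545233)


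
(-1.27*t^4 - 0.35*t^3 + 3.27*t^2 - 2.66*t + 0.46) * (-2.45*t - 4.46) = 3.1115*t^5 + 6.5217*t^4 - 6.4505*t^3 - 8.0672*t^2 + 10.7366*t - 2.0516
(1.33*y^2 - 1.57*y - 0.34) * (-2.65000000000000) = -3.5245*y^2 + 4.1605*y + 0.901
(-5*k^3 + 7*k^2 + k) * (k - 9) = -5*k^4 + 52*k^3 - 62*k^2 - 9*k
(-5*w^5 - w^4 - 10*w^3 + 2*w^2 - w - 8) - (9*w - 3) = -5*w^5 - w^4 - 10*w^3 + 2*w^2 - 10*w - 5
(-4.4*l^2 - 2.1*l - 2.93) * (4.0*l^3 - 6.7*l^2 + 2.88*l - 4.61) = -17.6*l^5 + 21.08*l^4 - 10.322*l^3 + 33.867*l^2 + 1.2426*l + 13.5073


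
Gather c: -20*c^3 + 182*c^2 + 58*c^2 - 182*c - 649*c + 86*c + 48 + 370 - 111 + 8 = -20*c^3 + 240*c^2 - 745*c + 315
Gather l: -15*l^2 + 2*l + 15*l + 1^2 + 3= -15*l^2 + 17*l + 4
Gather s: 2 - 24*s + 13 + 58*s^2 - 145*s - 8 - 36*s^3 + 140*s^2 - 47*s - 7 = -36*s^3 + 198*s^2 - 216*s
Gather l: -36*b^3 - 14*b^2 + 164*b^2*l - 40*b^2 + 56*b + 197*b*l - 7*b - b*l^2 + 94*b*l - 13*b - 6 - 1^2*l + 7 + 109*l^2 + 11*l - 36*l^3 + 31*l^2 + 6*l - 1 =-36*b^3 - 54*b^2 + 36*b - 36*l^3 + l^2*(140 - b) + l*(164*b^2 + 291*b + 16)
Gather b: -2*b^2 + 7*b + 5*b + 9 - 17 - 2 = -2*b^2 + 12*b - 10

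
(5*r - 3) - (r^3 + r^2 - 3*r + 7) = -r^3 - r^2 + 8*r - 10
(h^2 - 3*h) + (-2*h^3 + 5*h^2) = -2*h^3 + 6*h^2 - 3*h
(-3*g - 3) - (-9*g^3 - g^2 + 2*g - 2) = 9*g^3 + g^2 - 5*g - 1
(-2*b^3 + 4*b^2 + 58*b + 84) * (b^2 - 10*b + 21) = -2*b^5 + 24*b^4 - 24*b^3 - 412*b^2 + 378*b + 1764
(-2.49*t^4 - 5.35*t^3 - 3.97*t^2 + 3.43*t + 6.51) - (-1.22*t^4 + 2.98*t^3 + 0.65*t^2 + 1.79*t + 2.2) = -1.27*t^4 - 8.33*t^3 - 4.62*t^2 + 1.64*t + 4.31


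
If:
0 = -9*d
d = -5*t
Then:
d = 0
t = 0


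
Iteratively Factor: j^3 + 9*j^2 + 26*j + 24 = (j + 3)*(j^2 + 6*j + 8) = (j + 3)*(j + 4)*(j + 2)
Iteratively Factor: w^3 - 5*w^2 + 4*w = (w - 4)*(w^2 - w) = (w - 4)*(w - 1)*(w)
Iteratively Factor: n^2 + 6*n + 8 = (n + 4)*(n + 2)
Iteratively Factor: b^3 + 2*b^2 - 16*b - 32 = (b + 2)*(b^2 - 16) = (b + 2)*(b + 4)*(b - 4)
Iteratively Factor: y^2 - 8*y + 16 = (y - 4)*(y - 4)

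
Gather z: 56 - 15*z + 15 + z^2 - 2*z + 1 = z^2 - 17*z + 72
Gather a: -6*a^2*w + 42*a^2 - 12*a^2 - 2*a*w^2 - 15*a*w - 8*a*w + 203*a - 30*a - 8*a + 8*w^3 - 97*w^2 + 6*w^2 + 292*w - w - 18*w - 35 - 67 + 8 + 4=a^2*(30 - 6*w) + a*(-2*w^2 - 23*w + 165) + 8*w^3 - 91*w^2 + 273*w - 90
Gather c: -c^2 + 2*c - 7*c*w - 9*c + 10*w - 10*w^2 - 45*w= -c^2 + c*(-7*w - 7) - 10*w^2 - 35*w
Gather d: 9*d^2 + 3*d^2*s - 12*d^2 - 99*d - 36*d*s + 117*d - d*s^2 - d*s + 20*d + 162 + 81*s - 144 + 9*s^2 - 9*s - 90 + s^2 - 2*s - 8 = d^2*(3*s - 3) + d*(-s^2 - 37*s + 38) + 10*s^2 + 70*s - 80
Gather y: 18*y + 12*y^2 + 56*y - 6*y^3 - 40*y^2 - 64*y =-6*y^3 - 28*y^2 + 10*y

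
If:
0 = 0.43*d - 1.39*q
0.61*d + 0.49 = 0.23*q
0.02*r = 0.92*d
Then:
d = -0.91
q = -0.28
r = -41.83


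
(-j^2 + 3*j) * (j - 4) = -j^3 + 7*j^2 - 12*j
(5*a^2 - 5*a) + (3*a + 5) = 5*a^2 - 2*a + 5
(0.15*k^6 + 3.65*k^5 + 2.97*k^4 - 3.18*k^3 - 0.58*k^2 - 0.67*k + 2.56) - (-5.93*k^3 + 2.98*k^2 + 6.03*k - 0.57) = 0.15*k^6 + 3.65*k^5 + 2.97*k^4 + 2.75*k^3 - 3.56*k^2 - 6.7*k + 3.13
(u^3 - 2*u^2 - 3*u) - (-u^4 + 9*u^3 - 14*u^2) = u^4 - 8*u^3 + 12*u^2 - 3*u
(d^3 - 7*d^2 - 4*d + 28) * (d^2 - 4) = d^5 - 7*d^4 - 8*d^3 + 56*d^2 + 16*d - 112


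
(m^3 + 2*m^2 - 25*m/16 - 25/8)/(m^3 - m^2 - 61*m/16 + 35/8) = (4*m + 5)/(4*m - 7)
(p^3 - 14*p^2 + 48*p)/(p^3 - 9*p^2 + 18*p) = (p - 8)/(p - 3)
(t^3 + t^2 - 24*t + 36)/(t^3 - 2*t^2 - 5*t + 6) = (t^2 + 4*t - 12)/(t^2 + t - 2)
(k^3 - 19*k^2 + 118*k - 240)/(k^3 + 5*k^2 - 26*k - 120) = (k^2 - 14*k + 48)/(k^2 + 10*k + 24)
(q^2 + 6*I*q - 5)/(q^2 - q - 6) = (-q^2 - 6*I*q + 5)/(-q^2 + q + 6)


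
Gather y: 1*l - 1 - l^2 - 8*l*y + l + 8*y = -l^2 + 2*l + y*(8 - 8*l) - 1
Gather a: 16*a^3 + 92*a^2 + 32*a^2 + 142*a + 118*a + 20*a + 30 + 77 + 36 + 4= 16*a^3 + 124*a^2 + 280*a + 147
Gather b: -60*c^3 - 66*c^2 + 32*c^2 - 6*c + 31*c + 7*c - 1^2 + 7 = -60*c^3 - 34*c^2 + 32*c + 6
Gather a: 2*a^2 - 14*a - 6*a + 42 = 2*a^2 - 20*a + 42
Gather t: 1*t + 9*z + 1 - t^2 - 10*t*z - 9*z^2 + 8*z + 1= -t^2 + t*(1 - 10*z) - 9*z^2 + 17*z + 2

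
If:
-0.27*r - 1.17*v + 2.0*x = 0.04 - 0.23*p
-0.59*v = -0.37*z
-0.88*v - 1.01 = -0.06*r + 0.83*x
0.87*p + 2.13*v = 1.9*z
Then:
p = 0.648548607052406*z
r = -15.2633602279275*z - 19.7233429394813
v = 0.627118644067797*z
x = -1.76827231380158*z - 2.64265129682997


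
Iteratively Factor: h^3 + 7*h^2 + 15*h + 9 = (h + 3)*(h^2 + 4*h + 3) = (h + 3)^2*(h + 1)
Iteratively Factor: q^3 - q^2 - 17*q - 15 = (q + 1)*(q^2 - 2*q - 15) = (q + 1)*(q + 3)*(q - 5)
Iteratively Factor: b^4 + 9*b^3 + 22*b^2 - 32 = (b + 2)*(b^3 + 7*b^2 + 8*b - 16) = (b + 2)*(b + 4)*(b^2 + 3*b - 4) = (b - 1)*(b + 2)*(b + 4)*(b + 4)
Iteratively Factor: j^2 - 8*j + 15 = (j - 5)*(j - 3)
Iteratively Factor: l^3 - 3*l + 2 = (l - 1)*(l^2 + l - 2) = (l - 1)^2*(l + 2)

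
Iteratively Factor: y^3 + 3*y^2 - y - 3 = (y + 3)*(y^2 - 1) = (y + 1)*(y + 3)*(y - 1)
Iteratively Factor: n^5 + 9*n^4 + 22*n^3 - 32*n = (n)*(n^4 + 9*n^3 + 22*n^2 - 32) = n*(n + 2)*(n^3 + 7*n^2 + 8*n - 16) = n*(n + 2)*(n + 4)*(n^2 + 3*n - 4) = n*(n + 2)*(n + 4)^2*(n - 1)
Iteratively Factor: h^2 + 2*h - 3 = (h - 1)*(h + 3)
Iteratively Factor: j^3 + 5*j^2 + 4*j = (j + 4)*(j^2 + j) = (j + 1)*(j + 4)*(j)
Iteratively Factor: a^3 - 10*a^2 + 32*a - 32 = (a - 2)*(a^2 - 8*a + 16) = (a - 4)*(a - 2)*(a - 4)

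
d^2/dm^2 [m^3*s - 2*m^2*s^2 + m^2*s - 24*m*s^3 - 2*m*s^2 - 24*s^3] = 2*s*(3*m - 2*s + 1)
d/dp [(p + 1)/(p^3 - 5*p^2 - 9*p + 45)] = (p^3 - 5*p^2 - 9*p + (p + 1)*(-3*p^2 + 10*p + 9) + 45)/(p^3 - 5*p^2 - 9*p + 45)^2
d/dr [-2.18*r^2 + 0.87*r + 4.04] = 0.87 - 4.36*r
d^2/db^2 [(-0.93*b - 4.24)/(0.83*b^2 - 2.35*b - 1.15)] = ((0.93*b + 4.24)*(1.66*b - 2.35)*(3.32*b - 4.7) + (4.6314*b + 2.6674)*(-0.83*b^2 + 2.35*b + 1.15))/(-0.83*b^2 + 2.35*b + 1.15)^3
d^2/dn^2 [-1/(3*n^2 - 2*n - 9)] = 2*(-9*n^2 + 6*n + 4*(3*n - 1)^2 + 27)/(-3*n^2 + 2*n + 9)^3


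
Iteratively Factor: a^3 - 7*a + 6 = (a - 2)*(a^2 + 2*a - 3) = (a - 2)*(a - 1)*(a + 3)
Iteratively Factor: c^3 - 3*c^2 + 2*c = (c - 1)*(c^2 - 2*c) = (c - 2)*(c - 1)*(c)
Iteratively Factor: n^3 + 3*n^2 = (n)*(n^2 + 3*n) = n*(n + 3)*(n)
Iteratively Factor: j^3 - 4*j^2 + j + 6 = (j + 1)*(j^2 - 5*j + 6) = (j - 3)*(j + 1)*(j - 2)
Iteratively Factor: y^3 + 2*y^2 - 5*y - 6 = (y + 3)*(y^2 - y - 2) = (y - 2)*(y + 3)*(y + 1)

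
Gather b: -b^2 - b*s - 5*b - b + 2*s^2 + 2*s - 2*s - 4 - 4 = -b^2 + b*(-s - 6) + 2*s^2 - 8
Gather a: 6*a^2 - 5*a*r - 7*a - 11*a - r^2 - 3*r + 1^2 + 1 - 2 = 6*a^2 + a*(-5*r - 18) - r^2 - 3*r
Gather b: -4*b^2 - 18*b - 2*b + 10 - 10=-4*b^2 - 20*b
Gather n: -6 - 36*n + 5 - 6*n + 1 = -42*n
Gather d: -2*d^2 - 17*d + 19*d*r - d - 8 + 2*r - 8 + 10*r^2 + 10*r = -2*d^2 + d*(19*r - 18) + 10*r^2 + 12*r - 16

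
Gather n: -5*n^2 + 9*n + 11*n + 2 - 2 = -5*n^2 + 20*n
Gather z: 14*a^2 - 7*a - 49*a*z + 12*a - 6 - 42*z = 14*a^2 + 5*a + z*(-49*a - 42) - 6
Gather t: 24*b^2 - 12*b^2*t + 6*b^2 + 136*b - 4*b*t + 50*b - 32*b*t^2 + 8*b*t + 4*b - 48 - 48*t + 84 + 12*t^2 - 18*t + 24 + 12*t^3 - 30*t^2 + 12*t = 30*b^2 + 190*b + 12*t^3 + t^2*(-32*b - 18) + t*(-12*b^2 + 4*b - 54) + 60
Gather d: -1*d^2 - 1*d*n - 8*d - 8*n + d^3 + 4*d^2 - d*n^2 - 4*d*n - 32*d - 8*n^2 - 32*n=d^3 + 3*d^2 + d*(-n^2 - 5*n - 40) - 8*n^2 - 40*n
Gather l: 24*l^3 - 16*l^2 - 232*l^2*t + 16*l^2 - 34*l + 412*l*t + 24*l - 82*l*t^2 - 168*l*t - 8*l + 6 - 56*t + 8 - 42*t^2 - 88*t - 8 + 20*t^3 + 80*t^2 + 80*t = 24*l^3 - 232*l^2*t + l*(-82*t^2 + 244*t - 18) + 20*t^3 + 38*t^2 - 64*t + 6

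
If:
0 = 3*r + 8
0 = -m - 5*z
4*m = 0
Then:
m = 0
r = -8/3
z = 0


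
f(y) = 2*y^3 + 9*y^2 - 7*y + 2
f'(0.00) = -7.00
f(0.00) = 2.00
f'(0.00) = -7.00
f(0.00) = 2.00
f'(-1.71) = -20.24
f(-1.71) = 30.29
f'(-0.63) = -15.96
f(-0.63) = 9.48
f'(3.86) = 151.88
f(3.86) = 224.10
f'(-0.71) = -16.76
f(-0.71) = 10.79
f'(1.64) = 38.66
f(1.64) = 23.55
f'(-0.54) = -14.97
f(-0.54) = 8.09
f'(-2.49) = -14.62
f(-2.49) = 44.35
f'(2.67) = 83.83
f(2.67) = 85.54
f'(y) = 6*y^2 + 18*y - 7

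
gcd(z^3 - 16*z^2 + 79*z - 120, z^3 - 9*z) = z - 3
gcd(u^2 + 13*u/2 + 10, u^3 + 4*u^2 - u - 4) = u + 4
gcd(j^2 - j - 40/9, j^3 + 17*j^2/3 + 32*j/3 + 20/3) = j + 5/3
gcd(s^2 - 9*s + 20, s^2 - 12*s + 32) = s - 4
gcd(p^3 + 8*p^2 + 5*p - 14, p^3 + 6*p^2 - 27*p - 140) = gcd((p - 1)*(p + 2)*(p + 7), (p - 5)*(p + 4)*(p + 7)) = p + 7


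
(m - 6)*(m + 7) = m^2 + m - 42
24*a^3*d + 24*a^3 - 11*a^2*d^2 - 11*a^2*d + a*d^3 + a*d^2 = (-8*a + d)*(-3*a + d)*(a*d + a)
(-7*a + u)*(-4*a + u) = 28*a^2 - 11*a*u + u^2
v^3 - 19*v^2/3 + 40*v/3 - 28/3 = (v - 7/3)*(v - 2)^2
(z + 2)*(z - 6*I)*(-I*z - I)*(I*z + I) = z^4 + 4*z^3 - 6*I*z^3 + 5*z^2 - 24*I*z^2 + 2*z - 30*I*z - 12*I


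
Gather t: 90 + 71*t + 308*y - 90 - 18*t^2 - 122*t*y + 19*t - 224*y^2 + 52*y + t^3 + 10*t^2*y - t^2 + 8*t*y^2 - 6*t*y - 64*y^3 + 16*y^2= t^3 + t^2*(10*y - 19) + t*(8*y^2 - 128*y + 90) - 64*y^3 - 208*y^2 + 360*y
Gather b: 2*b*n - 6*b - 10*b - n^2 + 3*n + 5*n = b*(2*n - 16) - n^2 + 8*n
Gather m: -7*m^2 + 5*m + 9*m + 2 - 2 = -7*m^2 + 14*m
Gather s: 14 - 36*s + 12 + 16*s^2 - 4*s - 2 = 16*s^2 - 40*s + 24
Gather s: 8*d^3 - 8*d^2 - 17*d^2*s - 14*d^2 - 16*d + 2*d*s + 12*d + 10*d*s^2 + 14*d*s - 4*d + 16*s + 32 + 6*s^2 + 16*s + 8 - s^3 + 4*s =8*d^3 - 22*d^2 - 8*d - s^3 + s^2*(10*d + 6) + s*(-17*d^2 + 16*d + 36) + 40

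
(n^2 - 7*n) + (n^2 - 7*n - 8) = 2*n^2 - 14*n - 8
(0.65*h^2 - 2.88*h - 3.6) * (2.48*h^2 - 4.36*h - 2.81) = 1.612*h^4 - 9.9764*h^3 + 1.8023*h^2 + 23.7888*h + 10.116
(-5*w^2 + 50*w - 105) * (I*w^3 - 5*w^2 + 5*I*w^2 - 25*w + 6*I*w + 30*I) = -5*I*w^5 + 25*w^4 + 25*I*w^4 - 125*w^3 + 115*I*w^3 - 725*w^2 - 375*I*w^2 + 2625*w + 870*I*w - 3150*I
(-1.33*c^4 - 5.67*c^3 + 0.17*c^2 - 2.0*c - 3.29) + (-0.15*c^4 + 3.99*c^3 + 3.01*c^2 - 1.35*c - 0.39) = -1.48*c^4 - 1.68*c^3 + 3.18*c^2 - 3.35*c - 3.68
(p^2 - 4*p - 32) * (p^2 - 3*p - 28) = p^4 - 7*p^3 - 48*p^2 + 208*p + 896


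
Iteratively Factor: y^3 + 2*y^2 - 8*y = (y - 2)*(y^2 + 4*y) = (y - 2)*(y + 4)*(y)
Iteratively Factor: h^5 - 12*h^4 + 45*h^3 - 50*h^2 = (h - 5)*(h^4 - 7*h^3 + 10*h^2) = h*(h - 5)*(h^3 - 7*h^2 + 10*h) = h^2*(h - 5)*(h^2 - 7*h + 10) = h^2*(h - 5)^2*(h - 2)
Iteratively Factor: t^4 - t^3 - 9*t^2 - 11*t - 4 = (t + 1)*(t^3 - 2*t^2 - 7*t - 4) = (t - 4)*(t + 1)*(t^2 + 2*t + 1) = (t - 4)*(t + 1)^2*(t + 1)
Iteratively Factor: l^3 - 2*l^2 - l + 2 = (l - 2)*(l^2 - 1) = (l - 2)*(l - 1)*(l + 1)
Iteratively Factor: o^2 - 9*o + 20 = (o - 4)*(o - 5)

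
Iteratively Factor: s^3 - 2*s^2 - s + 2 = (s - 2)*(s^2 - 1) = (s - 2)*(s - 1)*(s + 1)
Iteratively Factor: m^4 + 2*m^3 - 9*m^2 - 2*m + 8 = (m - 1)*(m^3 + 3*m^2 - 6*m - 8) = (m - 1)*(m + 1)*(m^2 + 2*m - 8) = (m - 1)*(m + 1)*(m + 4)*(m - 2)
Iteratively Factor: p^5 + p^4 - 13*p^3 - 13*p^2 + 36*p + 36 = (p + 2)*(p^4 - p^3 - 11*p^2 + 9*p + 18) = (p - 2)*(p + 2)*(p^3 + p^2 - 9*p - 9) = (p - 2)*(p + 1)*(p + 2)*(p^2 - 9) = (p - 3)*(p - 2)*(p + 1)*(p + 2)*(p + 3)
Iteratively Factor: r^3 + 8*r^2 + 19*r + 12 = (r + 1)*(r^2 + 7*r + 12) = (r + 1)*(r + 4)*(r + 3)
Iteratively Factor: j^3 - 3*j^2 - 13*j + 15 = (j - 5)*(j^2 + 2*j - 3) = (j - 5)*(j + 3)*(j - 1)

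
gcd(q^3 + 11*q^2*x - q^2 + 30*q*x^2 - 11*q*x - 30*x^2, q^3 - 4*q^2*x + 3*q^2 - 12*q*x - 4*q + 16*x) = q - 1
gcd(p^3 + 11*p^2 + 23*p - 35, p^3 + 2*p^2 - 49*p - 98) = p + 7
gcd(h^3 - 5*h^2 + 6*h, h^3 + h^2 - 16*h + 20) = h - 2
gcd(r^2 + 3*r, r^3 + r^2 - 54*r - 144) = r + 3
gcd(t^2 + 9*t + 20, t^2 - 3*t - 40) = t + 5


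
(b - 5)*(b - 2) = b^2 - 7*b + 10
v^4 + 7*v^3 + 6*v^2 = v^2*(v + 1)*(v + 6)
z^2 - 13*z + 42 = (z - 7)*(z - 6)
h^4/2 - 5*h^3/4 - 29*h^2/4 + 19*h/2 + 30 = (h/2 + 1)*(h - 4)*(h - 3)*(h + 5/2)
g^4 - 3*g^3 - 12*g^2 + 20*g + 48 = (g - 4)*(g - 3)*(g + 2)^2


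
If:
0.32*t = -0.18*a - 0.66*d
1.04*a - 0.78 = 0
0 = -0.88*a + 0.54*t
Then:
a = 0.75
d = -0.80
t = 1.22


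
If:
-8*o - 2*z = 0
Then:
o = -z/4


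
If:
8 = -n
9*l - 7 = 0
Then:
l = 7/9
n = -8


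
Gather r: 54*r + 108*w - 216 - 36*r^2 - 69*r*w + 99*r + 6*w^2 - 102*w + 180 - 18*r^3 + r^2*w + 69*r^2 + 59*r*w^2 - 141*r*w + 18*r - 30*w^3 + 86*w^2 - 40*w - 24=-18*r^3 + r^2*(w + 33) + r*(59*w^2 - 210*w + 171) - 30*w^3 + 92*w^2 - 34*w - 60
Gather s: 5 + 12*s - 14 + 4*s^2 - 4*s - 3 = 4*s^2 + 8*s - 12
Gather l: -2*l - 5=-2*l - 5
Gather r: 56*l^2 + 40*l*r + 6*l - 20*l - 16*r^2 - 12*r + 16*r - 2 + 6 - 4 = 56*l^2 - 14*l - 16*r^2 + r*(40*l + 4)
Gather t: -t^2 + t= -t^2 + t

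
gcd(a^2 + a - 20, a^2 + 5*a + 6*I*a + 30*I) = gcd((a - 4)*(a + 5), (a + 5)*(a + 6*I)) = a + 5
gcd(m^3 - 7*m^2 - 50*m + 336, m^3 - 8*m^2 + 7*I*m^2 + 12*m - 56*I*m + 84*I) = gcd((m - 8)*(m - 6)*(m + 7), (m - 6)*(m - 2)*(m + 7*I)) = m - 6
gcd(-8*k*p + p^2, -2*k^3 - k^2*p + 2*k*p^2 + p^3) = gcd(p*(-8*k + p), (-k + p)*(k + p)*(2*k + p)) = 1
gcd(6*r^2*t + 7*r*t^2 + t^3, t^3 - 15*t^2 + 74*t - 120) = 1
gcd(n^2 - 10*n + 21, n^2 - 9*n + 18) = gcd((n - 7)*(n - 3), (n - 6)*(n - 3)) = n - 3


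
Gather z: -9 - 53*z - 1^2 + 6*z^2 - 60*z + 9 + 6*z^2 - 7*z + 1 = 12*z^2 - 120*z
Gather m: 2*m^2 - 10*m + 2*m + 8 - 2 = 2*m^2 - 8*m + 6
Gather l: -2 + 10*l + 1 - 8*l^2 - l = -8*l^2 + 9*l - 1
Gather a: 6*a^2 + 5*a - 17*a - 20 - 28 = 6*a^2 - 12*a - 48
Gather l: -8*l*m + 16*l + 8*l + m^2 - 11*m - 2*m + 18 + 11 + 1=l*(24 - 8*m) + m^2 - 13*m + 30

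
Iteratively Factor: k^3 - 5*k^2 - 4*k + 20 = (k - 2)*(k^2 - 3*k - 10) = (k - 2)*(k + 2)*(k - 5)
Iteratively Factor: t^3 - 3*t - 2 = (t + 1)*(t^2 - t - 2) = (t + 1)^2*(t - 2)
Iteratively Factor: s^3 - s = (s)*(s^2 - 1) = s*(s + 1)*(s - 1)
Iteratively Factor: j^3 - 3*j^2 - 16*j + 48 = (j - 4)*(j^2 + j - 12) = (j - 4)*(j - 3)*(j + 4)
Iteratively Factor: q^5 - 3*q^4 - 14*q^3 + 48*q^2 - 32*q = (q)*(q^4 - 3*q^3 - 14*q^2 + 48*q - 32) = q*(q - 4)*(q^3 + q^2 - 10*q + 8) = q*(q - 4)*(q - 2)*(q^2 + 3*q - 4) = q*(q - 4)*(q - 2)*(q + 4)*(q - 1)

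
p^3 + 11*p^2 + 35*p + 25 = (p + 1)*(p + 5)^2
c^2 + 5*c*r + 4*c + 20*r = (c + 4)*(c + 5*r)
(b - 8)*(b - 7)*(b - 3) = b^3 - 18*b^2 + 101*b - 168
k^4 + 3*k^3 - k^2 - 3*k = k*(k - 1)*(k + 1)*(k + 3)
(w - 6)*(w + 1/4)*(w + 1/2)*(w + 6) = w^4 + 3*w^3/4 - 287*w^2/8 - 27*w - 9/2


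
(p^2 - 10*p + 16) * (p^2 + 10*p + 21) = p^4 - 63*p^2 - 50*p + 336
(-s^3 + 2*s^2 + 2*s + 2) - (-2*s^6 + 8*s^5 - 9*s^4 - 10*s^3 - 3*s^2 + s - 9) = 2*s^6 - 8*s^5 + 9*s^4 + 9*s^3 + 5*s^2 + s + 11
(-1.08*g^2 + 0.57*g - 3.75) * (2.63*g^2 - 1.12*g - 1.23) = -2.8404*g^4 + 2.7087*g^3 - 9.1725*g^2 + 3.4989*g + 4.6125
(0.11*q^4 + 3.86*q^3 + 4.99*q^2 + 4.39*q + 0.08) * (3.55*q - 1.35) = 0.3905*q^5 + 13.5545*q^4 + 12.5035*q^3 + 8.848*q^2 - 5.6425*q - 0.108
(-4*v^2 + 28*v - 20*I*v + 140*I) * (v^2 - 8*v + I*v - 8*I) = -4*v^4 + 60*v^3 - 24*I*v^3 - 204*v^2 + 360*I*v^2 - 300*v - 1344*I*v + 1120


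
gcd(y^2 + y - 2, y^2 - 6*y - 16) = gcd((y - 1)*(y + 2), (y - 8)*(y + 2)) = y + 2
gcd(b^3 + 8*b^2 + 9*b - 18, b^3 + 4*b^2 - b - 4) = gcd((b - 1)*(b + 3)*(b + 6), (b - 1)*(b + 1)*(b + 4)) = b - 1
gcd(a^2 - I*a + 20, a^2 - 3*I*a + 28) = a + 4*I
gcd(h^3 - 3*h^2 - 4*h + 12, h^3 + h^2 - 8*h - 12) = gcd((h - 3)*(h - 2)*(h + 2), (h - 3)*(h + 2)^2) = h^2 - h - 6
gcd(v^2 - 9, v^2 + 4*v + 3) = v + 3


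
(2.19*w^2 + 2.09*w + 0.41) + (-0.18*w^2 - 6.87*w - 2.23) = 2.01*w^2 - 4.78*w - 1.82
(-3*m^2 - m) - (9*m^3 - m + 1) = -9*m^3 - 3*m^2 - 1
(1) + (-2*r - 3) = -2*r - 2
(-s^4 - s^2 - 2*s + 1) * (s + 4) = -s^5 - 4*s^4 - s^3 - 6*s^2 - 7*s + 4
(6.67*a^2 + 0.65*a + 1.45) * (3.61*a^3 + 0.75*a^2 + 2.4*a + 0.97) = 24.0787*a^5 + 7.349*a^4 + 21.73*a^3 + 9.1174*a^2 + 4.1105*a + 1.4065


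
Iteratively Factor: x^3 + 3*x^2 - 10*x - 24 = (x + 4)*(x^2 - x - 6) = (x + 2)*(x + 4)*(x - 3)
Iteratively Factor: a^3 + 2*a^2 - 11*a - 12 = (a - 3)*(a^2 + 5*a + 4) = (a - 3)*(a + 1)*(a + 4)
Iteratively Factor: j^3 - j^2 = (j)*(j^2 - j) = j*(j - 1)*(j)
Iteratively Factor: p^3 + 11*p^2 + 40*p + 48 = (p + 4)*(p^2 + 7*p + 12) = (p + 3)*(p + 4)*(p + 4)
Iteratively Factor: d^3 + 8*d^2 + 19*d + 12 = (d + 4)*(d^2 + 4*d + 3) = (d + 3)*(d + 4)*(d + 1)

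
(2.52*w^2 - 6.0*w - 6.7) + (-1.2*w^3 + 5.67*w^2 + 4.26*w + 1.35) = -1.2*w^3 + 8.19*w^2 - 1.74*w - 5.35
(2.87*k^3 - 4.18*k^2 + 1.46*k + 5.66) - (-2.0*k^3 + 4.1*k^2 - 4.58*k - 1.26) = 4.87*k^3 - 8.28*k^2 + 6.04*k + 6.92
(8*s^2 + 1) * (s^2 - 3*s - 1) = 8*s^4 - 24*s^3 - 7*s^2 - 3*s - 1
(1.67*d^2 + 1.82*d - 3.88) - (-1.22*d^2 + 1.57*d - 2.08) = 2.89*d^2 + 0.25*d - 1.8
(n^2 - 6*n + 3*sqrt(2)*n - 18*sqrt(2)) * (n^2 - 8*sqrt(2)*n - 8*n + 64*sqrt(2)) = n^4 - 14*n^3 - 5*sqrt(2)*n^3 + 70*sqrt(2)*n^2 - 240*sqrt(2)*n + 672*n - 2304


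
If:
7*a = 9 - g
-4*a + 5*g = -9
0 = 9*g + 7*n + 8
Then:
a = 18/13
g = -9/13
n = -23/91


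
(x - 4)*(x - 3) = x^2 - 7*x + 12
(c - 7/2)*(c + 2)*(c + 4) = c^3 + 5*c^2/2 - 13*c - 28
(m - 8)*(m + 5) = m^2 - 3*m - 40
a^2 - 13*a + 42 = (a - 7)*(a - 6)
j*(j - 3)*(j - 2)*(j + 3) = j^4 - 2*j^3 - 9*j^2 + 18*j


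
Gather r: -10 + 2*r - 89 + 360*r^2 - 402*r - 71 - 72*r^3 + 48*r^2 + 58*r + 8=-72*r^3 + 408*r^2 - 342*r - 162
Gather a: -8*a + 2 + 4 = 6 - 8*a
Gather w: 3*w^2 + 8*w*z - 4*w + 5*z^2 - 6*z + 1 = 3*w^2 + w*(8*z - 4) + 5*z^2 - 6*z + 1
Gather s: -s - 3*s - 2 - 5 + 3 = -4*s - 4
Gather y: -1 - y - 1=-y - 2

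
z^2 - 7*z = z*(z - 7)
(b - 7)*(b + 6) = b^2 - b - 42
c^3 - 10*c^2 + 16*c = c*(c - 8)*(c - 2)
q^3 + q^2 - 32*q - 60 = (q - 6)*(q + 2)*(q + 5)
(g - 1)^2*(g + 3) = g^3 + g^2 - 5*g + 3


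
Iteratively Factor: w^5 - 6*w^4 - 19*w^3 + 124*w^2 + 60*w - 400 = (w + 4)*(w^4 - 10*w^3 + 21*w^2 + 40*w - 100) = (w - 5)*(w + 4)*(w^3 - 5*w^2 - 4*w + 20) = (w - 5)^2*(w + 4)*(w^2 - 4) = (w - 5)^2*(w - 2)*(w + 4)*(w + 2)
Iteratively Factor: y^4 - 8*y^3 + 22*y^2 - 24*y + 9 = (y - 3)*(y^3 - 5*y^2 + 7*y - 3) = (y - 3)*(y - 1)*(y^2 - 4*y + 3) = (y - 3)^2*(y - 1)*(y - 1)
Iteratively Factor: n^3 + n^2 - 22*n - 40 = (n + 4)*(n^2 - 3*n - 10) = (n - 5)*(n + 4)*(n + 2)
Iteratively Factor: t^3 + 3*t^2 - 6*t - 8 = (t + 1)*(t^2 + 2*t - 8) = (t + 1)*(t + 4)*(t - 2)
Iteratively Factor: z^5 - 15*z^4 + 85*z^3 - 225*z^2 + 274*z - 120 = (z - 5)*(z^4 - 10*z^3 + 35*z^2 - 50*z + 24) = (z - 5)*(z - 4)*(z^3 - 6*z^2 + 11*z - 6) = (z - 5)*(z - 4)*(z - 2)*(z^2 - 4*z + 3) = (z - 5)*(z - 4)*(z - 3)*(z - 2)*(z - 1)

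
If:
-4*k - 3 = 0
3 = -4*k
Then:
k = -3/4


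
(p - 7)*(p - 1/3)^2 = p^3 - 23*p^2/3 + 43*p/9 - 7/9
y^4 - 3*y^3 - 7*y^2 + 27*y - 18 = (y - 3)*(y - 2)*(y - 1)*(y + 3)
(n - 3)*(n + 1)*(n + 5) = n^3 + 3*n^2 - 13*n - 15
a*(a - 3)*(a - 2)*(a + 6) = a^4 + a^3 - 24*a^2 + 36*a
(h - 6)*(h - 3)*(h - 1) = h^3 - 10*h^2 + 27*h - 18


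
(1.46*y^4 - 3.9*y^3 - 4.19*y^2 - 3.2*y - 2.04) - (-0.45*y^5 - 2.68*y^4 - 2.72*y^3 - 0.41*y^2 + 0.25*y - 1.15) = 0.45*y^5 + 4.14*y^4 - 1.18*y^3 - 3.78*y^2 - 3.45*y - 0.89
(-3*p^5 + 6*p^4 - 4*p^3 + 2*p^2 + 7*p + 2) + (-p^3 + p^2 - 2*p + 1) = -3*p^5 + 6*p^4 - 5*p^3 + 3*p^2 + 5*p + 3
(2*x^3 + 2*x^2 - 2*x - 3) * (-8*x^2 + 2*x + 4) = -16*x^5 - 12*x^4 + 28*x^3 + 28*x^2 - 14*x - 12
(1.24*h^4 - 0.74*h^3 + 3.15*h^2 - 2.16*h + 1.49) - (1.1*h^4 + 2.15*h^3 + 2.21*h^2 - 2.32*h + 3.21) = 0.14*h^4 - 2.89*h^3 + 0.94*h^2 + 0.16*h - 1.72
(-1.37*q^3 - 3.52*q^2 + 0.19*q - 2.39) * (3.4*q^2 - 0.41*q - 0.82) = -4.658*q^5 - 11.4063*q^4 + 3.2126*q^3 - 5.3175*q^2 + 0.8241*q + 1.9598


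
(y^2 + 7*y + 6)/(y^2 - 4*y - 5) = (y + 6)/(y - 5)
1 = 1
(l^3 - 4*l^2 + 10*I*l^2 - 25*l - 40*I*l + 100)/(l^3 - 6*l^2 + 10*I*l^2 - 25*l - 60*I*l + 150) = (l - 4)/(l - 6)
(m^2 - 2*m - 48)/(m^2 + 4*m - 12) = (m - 8)/(m - 2)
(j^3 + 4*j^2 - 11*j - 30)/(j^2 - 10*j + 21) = (j^2 + 7*j + 10)/(j - 7)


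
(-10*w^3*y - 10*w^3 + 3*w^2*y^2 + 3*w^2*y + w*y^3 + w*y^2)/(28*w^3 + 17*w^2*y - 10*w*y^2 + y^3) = w*(-10*w^2*y - 10*w^2 + 3*w*y^2 + 3*w*y + y^3 + y^2)/(28*w^3 + 17*w^2*y - 10*w*y^2 + y^3)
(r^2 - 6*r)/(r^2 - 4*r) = (r - 6)/(r - 4)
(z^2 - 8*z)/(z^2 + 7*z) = (z - 8)/(z + 7)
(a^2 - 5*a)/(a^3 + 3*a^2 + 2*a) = (a - 5)/(a^2 + 3*a + 2)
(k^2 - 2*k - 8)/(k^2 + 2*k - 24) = (k + 2)/(k + 6)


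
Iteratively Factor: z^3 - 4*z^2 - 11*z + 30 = (z - 2)*(z^2 - 2*z - 15) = (z - 5)*(z - 2)*(z + 3)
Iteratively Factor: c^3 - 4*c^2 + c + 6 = (c + 1)*(c^2 - 5*c + 6) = (c - 2)*(c + 1)*(c - 3)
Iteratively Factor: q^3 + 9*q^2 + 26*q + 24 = (q + 2)*(q^2 + 7*q + 12) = (q + 2)*(q + 3)*(q + 4)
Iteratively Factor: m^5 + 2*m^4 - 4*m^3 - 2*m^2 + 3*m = (m - 1)*(m^4 + 3*m^3 - m^2 - 3*m) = (m - 1)*(m + 3)*(m^3 - m) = m*(m - 1)*(m + 3)*(m^2 - 1) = m*(m - 1)^2*(m + 3)*(m + 1)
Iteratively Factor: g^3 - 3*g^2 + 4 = (g - 2)*(g^2 - g - 2) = (g - 2)*(g + 1)*(g - 2)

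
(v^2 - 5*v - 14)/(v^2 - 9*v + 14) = (v + 2)/(v - 2)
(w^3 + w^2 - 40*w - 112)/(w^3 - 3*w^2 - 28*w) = (w + 4)/w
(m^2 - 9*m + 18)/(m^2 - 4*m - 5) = (-m^2 + 9*m - 18)/(-m^2 + 4*m + 5)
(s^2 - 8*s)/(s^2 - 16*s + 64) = s/(s - 8)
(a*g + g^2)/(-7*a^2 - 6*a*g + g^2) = -g/(7*a - g)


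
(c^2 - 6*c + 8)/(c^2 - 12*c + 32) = (c - 2)/(c - 8)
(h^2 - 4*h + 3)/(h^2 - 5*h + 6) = (h - 1)/(h - 2)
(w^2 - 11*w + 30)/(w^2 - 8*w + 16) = (w^2 - 11*w + 30)/(w^2 - 8*w + 16)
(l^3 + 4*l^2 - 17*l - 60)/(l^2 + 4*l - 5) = (l^2 - l - 12)/(l - 1)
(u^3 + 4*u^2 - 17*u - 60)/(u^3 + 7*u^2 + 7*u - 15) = (u - 4)/(u - 1)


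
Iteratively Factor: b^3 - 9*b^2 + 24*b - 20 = (b - 2)*(b^2 - 7*b + 10) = (b - 2)^2*(b - 5)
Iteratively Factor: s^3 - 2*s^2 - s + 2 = (s + 1)*(s^2 - 3*s + 2) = (s - 2)*(s + 1)*(s - 1)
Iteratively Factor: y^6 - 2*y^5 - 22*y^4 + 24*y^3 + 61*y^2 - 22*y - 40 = (y + 1)*(y^5 - 3*y^4 - 19*y^3 + 43*y^2 + 18*y - 40) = (y - 1)*(y + 1)*(y^4 - 2*y^3 - 21*y^2 + 22*y + 40) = (y - 1)*(y + 1)^2*(y^3 - 3*y^2 - 18*y + 40) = (y - 1)*(y + 1)^2*(y + 4)*(y^2 - 7*y + 10) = (y - 5)*(y - 1)*(y + 1)^2*(y + 4)*(y - 2)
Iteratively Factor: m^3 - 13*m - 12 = (m - 4)*(m^2 + 4*m + 3) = (m - 4)*(m + 1)*(m + 3)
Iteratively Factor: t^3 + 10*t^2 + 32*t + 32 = (t + 4)*(t^2 + 6*t + 8) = (t + 2)*(t + 4)*(t + 4)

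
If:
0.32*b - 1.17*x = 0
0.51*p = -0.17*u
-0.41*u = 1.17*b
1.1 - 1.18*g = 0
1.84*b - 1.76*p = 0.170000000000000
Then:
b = 1.02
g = 0.93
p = 0.98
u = -2.92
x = 0.28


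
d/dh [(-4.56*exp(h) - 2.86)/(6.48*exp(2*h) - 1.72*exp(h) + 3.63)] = (29.5488*exp(2*h) + 37.0656*exp(h) - 21.472)*exp(h)/(41.9904*exp(4*h) - 22.2912*exp(3*h) + 50.0032*exp(2*h) - 12.4872*exp(h) + 13.1769)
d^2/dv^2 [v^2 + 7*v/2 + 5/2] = 2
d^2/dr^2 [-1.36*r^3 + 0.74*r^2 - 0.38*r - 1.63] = 1.48 - 8.16*r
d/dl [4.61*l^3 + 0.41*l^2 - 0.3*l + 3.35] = 13.83*l^2 + 0.82*l - 0.3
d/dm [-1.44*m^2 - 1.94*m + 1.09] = -2.88*m - 1.94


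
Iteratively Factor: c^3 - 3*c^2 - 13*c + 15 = (c + 3)*(c^2 - 6*c + 5) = (c - 5)*(c + 3)*(c - 1)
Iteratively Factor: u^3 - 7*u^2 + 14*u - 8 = (u - 1)*(u^2 - 6*u + 8) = (u - 2)*(u - 1)*(u - 4)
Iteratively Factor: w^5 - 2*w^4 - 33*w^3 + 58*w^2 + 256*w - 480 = (w - 2)*(w^4 - 33*w^2 - 8*w + 240) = (w - 2)*(w + 4)*(w^3 - 4*w^2 - 17*w + 60) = (w - 5)*(w - 2)*(w + 4)*(w^2 + w - 12) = (w - 5)*(w - 2)*(w + 4)^2*(w - 3)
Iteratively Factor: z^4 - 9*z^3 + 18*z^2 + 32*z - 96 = (z - 4)*(z^3 - 5*z^2 - 2*z + 24) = (z - 4)*(z - 3)*(z^2 - 2*z - 8) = (z - 4)^2*(z - 3)*(z + 2)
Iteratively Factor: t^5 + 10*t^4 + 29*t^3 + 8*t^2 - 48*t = (t + 4)*(t^4 + 6*t^3 + 5*t^2 - 12*t) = (t + 4)^2*(t^3 + 2*t^2 - 3*t) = t*(t + 4)^2*(t^2 + 2*t - 3) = t*(t - 1)*(t + 4)^2*(t + 3)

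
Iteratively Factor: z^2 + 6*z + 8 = (z + 4)*(z + 2)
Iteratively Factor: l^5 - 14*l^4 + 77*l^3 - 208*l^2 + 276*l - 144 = (l - 3)*(l^4 - 11*l^3 + 44*l^2 - 76*l + 48) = (l - 3)*(l - 2)*(l^3 - 9*l^2 + 26*l - 24) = (l - 3)*(l - 2)^2*(l^2 - 7*l + 12) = (l - 4)*(l - 3)*(l - 2)^2*(l - 3)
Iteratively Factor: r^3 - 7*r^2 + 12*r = (r)*(r^2 - 7*r + 12) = r*(r - 4)*(r - 3)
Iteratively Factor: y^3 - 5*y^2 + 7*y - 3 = (y - 1)*(y^2 - 4*y + 3) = (y - 1)^2*(y - 3)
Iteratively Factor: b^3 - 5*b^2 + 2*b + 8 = (b - 4)*(b^2 - b - 2) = (b - 4)*(b + 1)*(b - 2)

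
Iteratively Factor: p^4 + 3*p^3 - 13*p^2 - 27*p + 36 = (p - 3)*(p^3 + 6*p^2 + 5*p - 12) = (p - 3)*(p - 1)*(p^2 + 7*p + 12) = (p - 3)*(p - 1)*(p + 4)*(p + 3)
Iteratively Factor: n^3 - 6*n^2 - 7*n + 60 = (n + 3)*(n^2 - 9*n + 20) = (n - 5)*(n + 3)*(n - 4)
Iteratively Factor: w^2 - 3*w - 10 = (w - 5)*(w + 2)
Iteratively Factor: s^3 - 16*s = (s)*(s^2 - 16) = s*(s + 4)*(s - 4)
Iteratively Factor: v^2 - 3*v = (v - 3)*(v)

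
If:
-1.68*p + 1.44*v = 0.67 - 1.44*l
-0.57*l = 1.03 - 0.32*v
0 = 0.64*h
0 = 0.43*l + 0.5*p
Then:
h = 0.00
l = -0.73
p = 0.63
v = 1.92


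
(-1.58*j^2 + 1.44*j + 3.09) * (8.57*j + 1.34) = -13.5406*j^3 + 10.2236*j^2 + 28.4109*j + 4.1406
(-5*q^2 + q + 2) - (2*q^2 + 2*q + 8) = -7*q^2 - q - 6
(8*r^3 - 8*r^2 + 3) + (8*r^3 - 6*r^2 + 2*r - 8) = 16*r^3 - 14*r^2 + 2*r - 5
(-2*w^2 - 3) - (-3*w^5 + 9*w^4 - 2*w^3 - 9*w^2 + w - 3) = 3*w^5 - 9*w^4 + 2*w^3 + 7*w^2 - w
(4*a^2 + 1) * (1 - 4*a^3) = -16*a^5 - 4*a^3 + 4*a^2 + 1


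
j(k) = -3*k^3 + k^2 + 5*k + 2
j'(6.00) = -307.00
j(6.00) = -580.00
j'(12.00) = -1267.00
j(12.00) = -4978.00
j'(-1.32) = -13.32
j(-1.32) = 4.04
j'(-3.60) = -118.84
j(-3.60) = 136.93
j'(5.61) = -267.03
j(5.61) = -468.15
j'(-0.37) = 3.03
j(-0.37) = 0.44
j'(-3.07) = -85.96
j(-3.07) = 82.88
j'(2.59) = -50.19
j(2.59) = -30.46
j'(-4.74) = -206.69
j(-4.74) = 320.26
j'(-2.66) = -64.00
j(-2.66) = 52.24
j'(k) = -9*k^2 + 2*k + 5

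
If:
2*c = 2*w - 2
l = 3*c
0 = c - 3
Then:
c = 3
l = 9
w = 4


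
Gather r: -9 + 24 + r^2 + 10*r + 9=r^2 + 10*r + 24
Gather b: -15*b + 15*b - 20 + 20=0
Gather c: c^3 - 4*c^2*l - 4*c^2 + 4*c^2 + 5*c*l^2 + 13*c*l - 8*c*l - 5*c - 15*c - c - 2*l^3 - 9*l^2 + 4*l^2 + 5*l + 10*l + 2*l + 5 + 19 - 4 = c^3 - 4*c^2*l + c*(5*l^2 + 5*l - 21) - 2*l^3 - 5*l^2 + 17*l + 20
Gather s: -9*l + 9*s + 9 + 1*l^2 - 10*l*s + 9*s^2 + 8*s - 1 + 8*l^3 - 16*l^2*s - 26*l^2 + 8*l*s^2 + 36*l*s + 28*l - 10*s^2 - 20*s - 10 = 8*l^3 - 25*l^2 + 19*l + s^2*(8*l - 1) + s*(-16*l^2 + 26*l - 3) - 2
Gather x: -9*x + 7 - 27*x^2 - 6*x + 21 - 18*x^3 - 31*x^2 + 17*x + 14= -18*x^3 - 58*x^2 + 2*x + 42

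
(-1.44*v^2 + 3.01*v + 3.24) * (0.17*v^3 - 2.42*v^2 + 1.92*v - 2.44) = -0.2448*v^5 + 3.9965*v^4 - 9.4982*v^3 + 1.452*v^2 - 1.1236*v - 7.9056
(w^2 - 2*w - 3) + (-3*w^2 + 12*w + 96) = -2*w^2 + 10*w + 93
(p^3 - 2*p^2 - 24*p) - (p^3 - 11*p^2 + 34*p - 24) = 9*p^2 - 58*p + 24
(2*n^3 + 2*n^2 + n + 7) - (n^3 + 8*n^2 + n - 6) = n^3 - 6*n^2 + 13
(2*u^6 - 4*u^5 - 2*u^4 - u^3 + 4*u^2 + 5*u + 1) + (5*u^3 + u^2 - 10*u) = 2*u^6 - 4*u^5 - 2*u^4 + 4*u^3 + 5*u^2 - 5*u + 1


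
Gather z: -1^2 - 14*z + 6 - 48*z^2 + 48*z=-48*z^2 + 34*z + 5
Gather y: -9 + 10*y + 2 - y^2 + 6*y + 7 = -y^2 + 16*y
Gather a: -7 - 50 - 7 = -64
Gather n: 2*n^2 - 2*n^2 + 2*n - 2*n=0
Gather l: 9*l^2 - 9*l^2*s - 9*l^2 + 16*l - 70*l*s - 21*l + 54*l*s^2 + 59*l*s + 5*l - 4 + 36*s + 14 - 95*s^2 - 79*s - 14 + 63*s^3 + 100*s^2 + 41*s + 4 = -9*l^2*s + l*(54*s^2 - 11*s) + 63*s^3 + 5*s^2 - 2*s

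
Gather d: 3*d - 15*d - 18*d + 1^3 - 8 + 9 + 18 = 20 - 30*d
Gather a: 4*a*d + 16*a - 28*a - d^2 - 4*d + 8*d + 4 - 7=a*(4*d - 12) - d^2 + 4*d - 3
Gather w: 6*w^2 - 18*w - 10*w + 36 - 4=6*w^2 - 28*w + 32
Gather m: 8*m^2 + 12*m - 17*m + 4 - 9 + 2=8*m^2 - 5*m - 3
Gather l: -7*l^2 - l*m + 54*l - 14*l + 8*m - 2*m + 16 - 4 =-7*l^2 + l*(40 - m) + 6*m + 12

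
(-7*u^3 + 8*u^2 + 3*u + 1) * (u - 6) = -7*u^4 + 50*u^3 - 45*u^2 - 17*u - 6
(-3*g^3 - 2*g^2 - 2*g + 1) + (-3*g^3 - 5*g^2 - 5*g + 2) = -6*g^3 - 7*g^2 - 7*g + 3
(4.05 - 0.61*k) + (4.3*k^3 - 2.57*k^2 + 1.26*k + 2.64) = 4.3*k^3 - 2.57*k^2 + 0.65*k + 6.69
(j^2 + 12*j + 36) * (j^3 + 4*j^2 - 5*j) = j^5 + 16*j^4 + 79*j^3 + 84*j^2 - 180*j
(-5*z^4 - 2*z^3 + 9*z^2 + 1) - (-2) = -5*z^4 - 2*z^3 + 9*z^2 + 3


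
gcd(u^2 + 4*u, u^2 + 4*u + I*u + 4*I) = u + 4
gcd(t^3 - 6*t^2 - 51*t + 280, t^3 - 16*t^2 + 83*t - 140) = t - 5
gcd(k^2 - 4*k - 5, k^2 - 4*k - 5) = k^2 - 4*k - 5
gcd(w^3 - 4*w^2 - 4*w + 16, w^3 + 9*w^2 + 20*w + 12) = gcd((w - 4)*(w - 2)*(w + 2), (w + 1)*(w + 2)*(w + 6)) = w + 2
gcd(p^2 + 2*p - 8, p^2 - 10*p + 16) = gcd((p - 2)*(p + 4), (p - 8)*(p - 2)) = p - 2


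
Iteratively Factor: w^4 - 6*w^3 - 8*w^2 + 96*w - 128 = (w + 4)*(w^3 - 10*w^2 + 32*w - 32) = (w - 4)*(w + 4)*(w^2 - 6*w + 8) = (w - 4)*(w - 2)*(w + 4)*(w - 4)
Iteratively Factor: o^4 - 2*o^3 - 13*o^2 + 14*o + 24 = (o + 1)*(o^3 - 3*o^2 - 10*o + 24) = (o - 4)*(o + 1)*(o^2 + o - 6) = (o - 4)*(o + 1)*(o + 3)*(o - 2)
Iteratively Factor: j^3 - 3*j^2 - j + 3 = (j - 1)*(j^2 - 2*j - 3) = (j - 1)*(j + 1)*(j - 3)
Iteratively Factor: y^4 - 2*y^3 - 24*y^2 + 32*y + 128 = (y + 2)*(y^3 - 4*y^2 - 16*y + 64) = (y - 4)*(y + 2)*(y^2 - 16) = (y - 4)*(y + 2)*(y + 4)*(y - 4)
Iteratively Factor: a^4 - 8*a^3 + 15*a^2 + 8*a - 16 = (a - 1)*(a^3 - 7*a^2 + 8*a + 16) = (a - 4)*(a - 1)*(a^2 - 3*a - 4) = (a - 4)*(a - 1)*(a + 1)*(a - 4)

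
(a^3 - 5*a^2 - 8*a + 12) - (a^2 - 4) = a^3 - 6*a^2 - 8*a + 16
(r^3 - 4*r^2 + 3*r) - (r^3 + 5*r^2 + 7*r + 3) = -9*r^2 - 4*r - 3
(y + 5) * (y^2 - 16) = y^3 + 5*y^2 - 16*y - 80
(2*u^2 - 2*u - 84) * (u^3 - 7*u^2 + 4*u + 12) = 2*u^5 - 16*u^4 - 62*u^3 + 604*u^2 - 360*u - 1008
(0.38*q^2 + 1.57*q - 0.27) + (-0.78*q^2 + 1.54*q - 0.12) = -0.4*q^2 + 3.11*q - 0.39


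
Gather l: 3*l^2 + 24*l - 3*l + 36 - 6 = 3*l^2 + 21*l + 30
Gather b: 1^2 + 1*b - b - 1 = 0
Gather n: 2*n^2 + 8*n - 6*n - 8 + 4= 2*n^2 + 2*n - 4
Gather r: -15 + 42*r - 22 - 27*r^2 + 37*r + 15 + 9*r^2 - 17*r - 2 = -18*r^2 + 62*r - 24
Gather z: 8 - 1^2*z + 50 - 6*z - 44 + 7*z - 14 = 0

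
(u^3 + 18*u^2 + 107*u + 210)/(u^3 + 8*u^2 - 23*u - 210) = (u + 5)/(u - 5)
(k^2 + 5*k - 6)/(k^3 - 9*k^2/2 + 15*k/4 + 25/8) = 8*(k^2 + 5*k - 6)/(8*k^3 - 36*k^2 + 30*k + 25)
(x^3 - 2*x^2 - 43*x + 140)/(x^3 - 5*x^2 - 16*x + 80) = (x + 7)/(x + 4)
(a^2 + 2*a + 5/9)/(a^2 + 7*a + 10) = (a^2 + 2*a + 5/9)/(a^2 + 7*a + 10)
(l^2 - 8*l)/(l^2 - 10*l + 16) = l/(l - 2)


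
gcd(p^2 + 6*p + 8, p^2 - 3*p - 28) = p + 4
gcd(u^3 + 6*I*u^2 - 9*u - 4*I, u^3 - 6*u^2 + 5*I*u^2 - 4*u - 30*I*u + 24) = u^2 + 5*I*u - 4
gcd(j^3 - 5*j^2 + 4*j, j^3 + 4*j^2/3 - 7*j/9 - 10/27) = 1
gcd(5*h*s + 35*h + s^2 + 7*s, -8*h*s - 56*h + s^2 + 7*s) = s + 7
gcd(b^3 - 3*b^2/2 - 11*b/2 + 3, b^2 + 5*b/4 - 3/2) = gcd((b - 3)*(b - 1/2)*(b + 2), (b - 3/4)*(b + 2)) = b + 2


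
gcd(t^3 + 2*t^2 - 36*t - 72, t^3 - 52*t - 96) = t^2 + 8*t + 12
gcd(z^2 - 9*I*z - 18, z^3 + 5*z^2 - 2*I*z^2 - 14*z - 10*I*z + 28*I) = 1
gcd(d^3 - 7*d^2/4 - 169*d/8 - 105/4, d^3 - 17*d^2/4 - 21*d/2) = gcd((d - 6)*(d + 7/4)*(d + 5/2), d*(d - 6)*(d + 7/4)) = d^2 - 17*d/4 - 21/2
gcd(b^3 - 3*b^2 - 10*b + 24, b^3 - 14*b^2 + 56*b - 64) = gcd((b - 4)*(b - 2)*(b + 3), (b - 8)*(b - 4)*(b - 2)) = b^2 - 6*b + 8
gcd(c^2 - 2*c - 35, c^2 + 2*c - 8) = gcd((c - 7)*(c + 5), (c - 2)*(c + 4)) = 1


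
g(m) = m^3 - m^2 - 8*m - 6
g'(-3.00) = 25.00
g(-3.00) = -18.00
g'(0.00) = -8.00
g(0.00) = -6.00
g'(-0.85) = -4.13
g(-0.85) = -0.54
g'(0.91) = -7.34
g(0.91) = -13.35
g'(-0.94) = -3.47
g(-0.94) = -0.19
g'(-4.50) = 61.75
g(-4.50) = -81.38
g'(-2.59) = 17.30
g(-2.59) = -9.36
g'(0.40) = -8.32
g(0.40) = -9.30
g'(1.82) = -1.70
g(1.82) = -17.84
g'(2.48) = 5.49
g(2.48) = -16.74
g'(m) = 3*m^2 - 2*m - 8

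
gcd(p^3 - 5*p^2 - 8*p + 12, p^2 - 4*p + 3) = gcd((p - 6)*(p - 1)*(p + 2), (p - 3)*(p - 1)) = p - 1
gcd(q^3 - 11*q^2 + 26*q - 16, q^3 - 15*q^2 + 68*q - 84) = q - 2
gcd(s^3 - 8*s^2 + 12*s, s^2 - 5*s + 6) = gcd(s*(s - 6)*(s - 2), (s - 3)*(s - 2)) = s - 2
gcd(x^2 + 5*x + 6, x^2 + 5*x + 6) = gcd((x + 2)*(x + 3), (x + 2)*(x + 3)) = x^2 + 5*x + 6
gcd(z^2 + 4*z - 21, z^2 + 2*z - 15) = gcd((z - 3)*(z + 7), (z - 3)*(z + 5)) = z - 3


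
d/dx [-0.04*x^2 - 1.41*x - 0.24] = -0.08*x - 1.41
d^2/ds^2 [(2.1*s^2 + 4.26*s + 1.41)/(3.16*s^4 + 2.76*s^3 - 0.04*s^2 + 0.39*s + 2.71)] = (125.81856*s^8 + 620.356032*s^7 + 908.582976*s^6 + 529.342272*s^5 - 353.808288*s^4 - 954.150624*s^3 - 516.767544*s^2 - 60.638688*s + 22.575042)/(31.554496*s^12 + 82.680768*s^11 + 71.016576*s^10 + 30.614544*s^9 + 100.692528*s^8 + 150.44328*s^7 + 61.059332*s^6 + 19.50498*s^5 + 87.119088*s^4 + 60.614811*s^3 + 0.355281*s^2 + 8.592597*s + 19.902511)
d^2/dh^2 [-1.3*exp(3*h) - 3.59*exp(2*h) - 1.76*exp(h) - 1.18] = (-11.7*exp(2*h) - 14.36*exp(h) - 1.76)*exp(h)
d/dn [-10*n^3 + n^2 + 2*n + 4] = -30*n^2 + 2*n + 2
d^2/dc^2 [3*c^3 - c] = 18*c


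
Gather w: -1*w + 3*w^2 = 3*w^2 - w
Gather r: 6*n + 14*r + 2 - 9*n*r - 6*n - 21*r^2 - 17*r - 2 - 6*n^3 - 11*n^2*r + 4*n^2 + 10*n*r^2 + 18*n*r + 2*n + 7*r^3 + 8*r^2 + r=-6*n^3 + 4*n^2 + 2*n + 7*r^3 + r^2*(10*n - 13) + r*(-11*n^2 + 9*n - 2)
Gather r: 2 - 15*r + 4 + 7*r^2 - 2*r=7*r^2 - 17*r + 6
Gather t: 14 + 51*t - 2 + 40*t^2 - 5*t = 40*t^2 + 46*t + 12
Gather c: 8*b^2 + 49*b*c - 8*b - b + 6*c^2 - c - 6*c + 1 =8*b^2 - 9*b + 6*c^2 + c*(49*b - 7) + 1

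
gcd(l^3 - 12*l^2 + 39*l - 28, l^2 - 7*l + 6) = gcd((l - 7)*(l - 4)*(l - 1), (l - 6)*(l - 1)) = l - 1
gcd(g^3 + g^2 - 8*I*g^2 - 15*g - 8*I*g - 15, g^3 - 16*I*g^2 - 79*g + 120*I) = g^2 - 8*I*g - 15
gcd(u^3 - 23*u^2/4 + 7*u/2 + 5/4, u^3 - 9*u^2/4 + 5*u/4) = u - 1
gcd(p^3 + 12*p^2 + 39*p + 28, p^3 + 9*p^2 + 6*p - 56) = p^2 + 11*p + 28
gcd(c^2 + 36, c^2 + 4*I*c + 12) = c + 6*I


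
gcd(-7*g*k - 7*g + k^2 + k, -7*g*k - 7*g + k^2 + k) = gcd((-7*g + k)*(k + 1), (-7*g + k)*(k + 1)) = 7*g*k + 7*g - k^2 - k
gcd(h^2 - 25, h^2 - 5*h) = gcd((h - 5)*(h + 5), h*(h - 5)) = h - 5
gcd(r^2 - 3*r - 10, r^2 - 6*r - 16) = r + 2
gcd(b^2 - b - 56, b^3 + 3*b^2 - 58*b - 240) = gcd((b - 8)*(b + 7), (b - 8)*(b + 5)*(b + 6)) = b - 8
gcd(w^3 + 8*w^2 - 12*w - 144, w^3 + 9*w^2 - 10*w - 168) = w^2 + 2*w - 24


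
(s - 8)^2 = s^2 - 16*s + 64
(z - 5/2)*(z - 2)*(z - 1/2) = z^3 - 5*z^2 + 29*z/4 - 5/2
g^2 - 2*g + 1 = (g - 1)^2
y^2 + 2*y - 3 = (y - 1)*(y + 3)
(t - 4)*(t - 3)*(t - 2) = t^3 - 9*t^2 + 26*t - 24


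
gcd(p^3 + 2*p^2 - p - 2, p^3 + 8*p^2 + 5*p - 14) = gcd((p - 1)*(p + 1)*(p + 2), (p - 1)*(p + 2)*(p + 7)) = p^2 + p - 2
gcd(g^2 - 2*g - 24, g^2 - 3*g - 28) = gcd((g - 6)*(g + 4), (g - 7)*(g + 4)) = g + 4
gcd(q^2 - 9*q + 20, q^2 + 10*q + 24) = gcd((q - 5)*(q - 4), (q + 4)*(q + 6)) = 1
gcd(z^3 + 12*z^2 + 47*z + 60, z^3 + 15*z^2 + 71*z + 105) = z^2 + 8*z + 15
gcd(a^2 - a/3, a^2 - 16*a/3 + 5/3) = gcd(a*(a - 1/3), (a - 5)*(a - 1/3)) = a - 1/3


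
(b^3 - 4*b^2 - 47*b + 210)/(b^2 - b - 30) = (b^2 + 2*b - 35)/(b + 5)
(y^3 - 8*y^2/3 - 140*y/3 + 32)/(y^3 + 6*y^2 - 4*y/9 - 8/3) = 3*(y - 8)/(3*y + 2)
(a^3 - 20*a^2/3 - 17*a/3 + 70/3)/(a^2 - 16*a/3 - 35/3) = (3*a^2 + a - 10)/(3*a + 5)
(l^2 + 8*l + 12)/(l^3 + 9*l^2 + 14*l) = (l + 6)/(l*(l + 7))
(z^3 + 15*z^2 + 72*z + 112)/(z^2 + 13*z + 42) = (z^2 + 8*z + 16)/(z + 6)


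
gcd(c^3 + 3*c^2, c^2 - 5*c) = c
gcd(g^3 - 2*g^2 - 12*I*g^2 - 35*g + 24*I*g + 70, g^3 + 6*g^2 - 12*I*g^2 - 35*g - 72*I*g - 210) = g^2 - 12*I*g - 35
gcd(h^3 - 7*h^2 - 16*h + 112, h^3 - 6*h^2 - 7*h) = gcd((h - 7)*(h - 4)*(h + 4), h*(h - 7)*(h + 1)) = h - 7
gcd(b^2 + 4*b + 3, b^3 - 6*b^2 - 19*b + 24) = b + 3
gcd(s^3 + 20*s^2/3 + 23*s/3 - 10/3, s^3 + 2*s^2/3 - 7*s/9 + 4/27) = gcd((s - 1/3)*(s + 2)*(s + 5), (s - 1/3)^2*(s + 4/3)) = s - 1/3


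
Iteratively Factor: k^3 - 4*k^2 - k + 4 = (k - 1)*(k^2 - 3*k - 4) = (k - 1)*(k + 1)*(k - 4)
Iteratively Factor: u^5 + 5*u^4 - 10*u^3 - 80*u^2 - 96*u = (u)*(u^4 + 5*u^3 - 10*u^2 - 80*u - 96) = u*(u + 3)*(u^3 + 2*u^2 - 16*u - 32) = u*(u + 3)*(u + 4)*(u^2 - 2*u - 8) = u*(u + 2)*(u + 3)*(u + 4)*(u - 4)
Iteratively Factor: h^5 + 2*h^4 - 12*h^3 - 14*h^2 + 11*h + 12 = (h - 3)*(h^4 + 5*h^3 + 3*h^2 - 5*h - 4) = (h - 3)*(h - 1)*(h^3 + 6*h^2 + 9*h + 4) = (h - 3)*(h - 1)*(h + 1)*(h^2 + 5*h + 4) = (h - 3)*(h - 1)*(h + 1)*(h + 4)*(h + 1)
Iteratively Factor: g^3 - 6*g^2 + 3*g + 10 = (g + 1)*(g^2 - 7*g + 10) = (g - 5)*(g + 1)*(g - 2)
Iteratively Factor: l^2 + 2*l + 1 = (l + 1)*(l + 1)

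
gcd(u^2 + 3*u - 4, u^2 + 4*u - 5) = u - 1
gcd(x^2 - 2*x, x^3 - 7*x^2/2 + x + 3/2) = 1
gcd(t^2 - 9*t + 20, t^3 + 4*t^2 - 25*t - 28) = t - 4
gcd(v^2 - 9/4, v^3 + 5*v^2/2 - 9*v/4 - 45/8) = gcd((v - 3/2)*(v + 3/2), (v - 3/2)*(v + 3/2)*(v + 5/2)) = v^2 - 9/4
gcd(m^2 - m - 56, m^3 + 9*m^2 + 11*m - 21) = m + 7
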